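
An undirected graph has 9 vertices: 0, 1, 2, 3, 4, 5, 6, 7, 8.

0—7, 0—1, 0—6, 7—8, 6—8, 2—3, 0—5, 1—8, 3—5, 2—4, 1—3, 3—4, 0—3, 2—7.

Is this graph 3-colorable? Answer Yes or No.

Yes

The chromatic number is 3. 0, 1, 3 form a triangle, so at least 3 colors are needed.
A valid assignment using 3 colors: 0=b, 1=c, 2=b, 3=a, 4=c, 5=c, 6=c, 7=c, 8=a.
That is already a proper 3-coloring.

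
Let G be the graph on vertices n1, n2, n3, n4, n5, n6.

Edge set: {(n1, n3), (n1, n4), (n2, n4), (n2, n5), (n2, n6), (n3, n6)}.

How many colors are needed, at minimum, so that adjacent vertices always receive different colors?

The cycle n6-n2-n4-n1-n3-n6 has odd length 5, so it cannot be 2-colored; at least 3 colors are needed.
3 colors suffice: color R → {n2, n3}; color B → {n4, n5, n6}; color G → {n1}. No two adjacent vertices share a color.

3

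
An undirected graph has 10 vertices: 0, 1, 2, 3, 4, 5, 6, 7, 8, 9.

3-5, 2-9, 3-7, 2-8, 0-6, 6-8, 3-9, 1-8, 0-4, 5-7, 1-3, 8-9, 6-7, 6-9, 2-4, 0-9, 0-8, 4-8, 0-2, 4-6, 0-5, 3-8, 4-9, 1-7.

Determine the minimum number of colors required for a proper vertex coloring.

0, 2, 4, 8, 9 form a clique, so at least 5 colors are needed.
5 colors suffice: color red → {7, 8}; color blue → {1, 5, 9}; color green → {0, 3}; color yellow → {4}; color purple → {2, 6}. Each edge has distinct colors on its endpoints.

5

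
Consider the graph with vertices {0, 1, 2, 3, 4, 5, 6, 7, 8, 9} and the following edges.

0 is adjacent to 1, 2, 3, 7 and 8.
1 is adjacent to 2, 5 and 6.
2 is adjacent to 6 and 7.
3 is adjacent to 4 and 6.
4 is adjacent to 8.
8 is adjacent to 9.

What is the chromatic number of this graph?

0, 2, 7 are pairwise adjacent, so at least 3 colors are needed.
3 colors suffice: 0=a, 1=c, 2=b, 3=b, 4=a, 5=a, 6=a, 7=c, 8=b, 9=a. No two adjacent vertices share a color.

3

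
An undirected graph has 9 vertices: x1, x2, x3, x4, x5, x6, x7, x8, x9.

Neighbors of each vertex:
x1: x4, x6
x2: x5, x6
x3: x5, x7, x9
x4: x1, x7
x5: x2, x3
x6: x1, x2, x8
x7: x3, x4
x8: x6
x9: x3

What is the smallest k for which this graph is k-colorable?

The cycle x7-x4-x1-x6-x2-x5-x3-x7 has odd length 7, so it cannot be 2-colored; at least 3 colors are needed.
One proper 3-coloring: x1=2, x2=3, x3=1, x4=1, x5=2, x6=1, x7=2, x8=2, x9=2. Every edge joins two different colors.

3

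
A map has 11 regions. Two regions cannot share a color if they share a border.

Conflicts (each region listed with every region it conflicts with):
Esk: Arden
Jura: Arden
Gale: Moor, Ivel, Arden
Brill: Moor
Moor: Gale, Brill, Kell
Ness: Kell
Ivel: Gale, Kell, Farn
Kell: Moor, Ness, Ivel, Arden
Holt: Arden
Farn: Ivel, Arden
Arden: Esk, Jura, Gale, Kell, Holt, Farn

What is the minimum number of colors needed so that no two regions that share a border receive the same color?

Jura and Arden conflict, so at least 2 colors are needed.
2 colors suffice: color 1 → {Moor, Ness, Ivel, Arden}; color 2 → {Esk, Jura, Gale, Brill, Kell, Holt, Farn}. Each listed conflict is separated.

2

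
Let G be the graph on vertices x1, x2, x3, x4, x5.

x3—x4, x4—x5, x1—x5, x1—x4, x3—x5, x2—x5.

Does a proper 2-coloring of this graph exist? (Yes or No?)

x3, x4, x5 are mutually adjacent, so at least 3 colors are needed.
So 2 colors are not enough.

No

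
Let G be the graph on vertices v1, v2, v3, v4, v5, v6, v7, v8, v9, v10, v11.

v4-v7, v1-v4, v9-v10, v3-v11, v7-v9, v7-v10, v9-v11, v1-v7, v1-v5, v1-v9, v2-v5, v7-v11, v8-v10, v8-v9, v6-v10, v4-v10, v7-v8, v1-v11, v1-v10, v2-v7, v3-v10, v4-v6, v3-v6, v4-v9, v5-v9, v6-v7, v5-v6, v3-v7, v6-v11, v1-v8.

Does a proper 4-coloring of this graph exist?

No

v1, v7, v8, v9, v10 are pairwise adjacent (a clique of size 5), so at least 5 colors are needed.
So 4 colors are not enough.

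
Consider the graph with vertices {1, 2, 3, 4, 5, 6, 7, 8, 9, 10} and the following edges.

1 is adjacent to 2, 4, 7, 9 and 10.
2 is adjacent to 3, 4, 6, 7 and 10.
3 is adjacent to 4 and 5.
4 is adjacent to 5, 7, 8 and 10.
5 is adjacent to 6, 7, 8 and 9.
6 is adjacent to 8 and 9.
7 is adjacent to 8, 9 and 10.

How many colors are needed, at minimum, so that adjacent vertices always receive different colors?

5

1, 2, 4, 7, 10 form a clique, so at least 5 colors are needed.
One proper 5-coloring: 1=d, 2=c, 3=b, 4=a, 5=c, 6=a, 7=b, 8=d, 9=e, 10=e. Every edge joins two different colors.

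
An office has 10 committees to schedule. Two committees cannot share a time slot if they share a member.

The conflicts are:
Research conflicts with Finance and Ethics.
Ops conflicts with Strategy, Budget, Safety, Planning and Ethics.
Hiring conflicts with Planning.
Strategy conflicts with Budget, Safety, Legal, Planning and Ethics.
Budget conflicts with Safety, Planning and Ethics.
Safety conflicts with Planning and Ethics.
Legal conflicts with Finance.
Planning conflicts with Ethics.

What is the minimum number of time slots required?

Ops, Strategy, Budget, Safety, Planning, Ethics all conflict with each other, so at least 6 time slots are needed.
6 time slots suffice: time slot 1 → {Research, Legal, Planning}; time slot 2 → {Hiring, Strategy, Finance}; time slot 3 → {Ethics}; time slot 4 → {Budget}; time slot 5 → {Ops}; time slot 6 → {Safety}. Each listed conflict is separated.

6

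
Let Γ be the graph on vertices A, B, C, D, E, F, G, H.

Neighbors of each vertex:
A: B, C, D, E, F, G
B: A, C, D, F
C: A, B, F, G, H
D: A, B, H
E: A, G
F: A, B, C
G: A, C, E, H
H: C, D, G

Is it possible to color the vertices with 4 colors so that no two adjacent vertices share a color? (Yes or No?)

The chromatic number is 4. A, B, C, F form a clique, so at least 4 colors are needed.
4 colors suffice: color red → {A, H}; color blue → {C, D, E}; color green → {B, G}; color yellow → {F}.
That is already a proper 4-coloring.

Yes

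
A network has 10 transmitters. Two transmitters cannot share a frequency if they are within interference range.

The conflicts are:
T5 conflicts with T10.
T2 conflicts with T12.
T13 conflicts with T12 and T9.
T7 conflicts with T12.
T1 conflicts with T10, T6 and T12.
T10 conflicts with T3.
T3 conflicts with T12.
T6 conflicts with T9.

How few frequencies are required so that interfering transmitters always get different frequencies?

3

The cycle T12-T13-T9-T6-T1-T12 has odd length 5, so it cannot be 2-colored; at least 3 frequencies are needed.
3 frequencies suffice: frequency 1 → {T10, T12, T9}; frequency 2 → {T5, T2, T13, T7, T1, T3}; frequency 3 → {T6}. Every pair that conflicts lands in different frequencies.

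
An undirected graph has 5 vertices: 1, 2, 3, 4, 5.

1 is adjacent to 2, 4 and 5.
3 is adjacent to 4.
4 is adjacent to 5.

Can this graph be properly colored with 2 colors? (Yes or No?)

1, 4, 5 form a triangle, so at least 3 colors are needed.
So 2 colors are not enough.

No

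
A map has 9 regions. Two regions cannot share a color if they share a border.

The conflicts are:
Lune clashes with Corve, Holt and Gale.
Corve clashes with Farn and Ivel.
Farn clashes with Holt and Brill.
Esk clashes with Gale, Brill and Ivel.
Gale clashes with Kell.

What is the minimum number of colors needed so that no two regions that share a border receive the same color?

The cycle Ivel-Esk-Gale-Lune-Corve-Ivel has odd length 5, so it cannot be 2-colored; at least 3 colors are needed.
3 colors suffice: color 1 → {Farn, Gale, Ivel}; color 2 → {Corve, Esk, Holt, Kell}; color 3 → {Lune, Brill}. Every pair that conflicts lands in different colors.

3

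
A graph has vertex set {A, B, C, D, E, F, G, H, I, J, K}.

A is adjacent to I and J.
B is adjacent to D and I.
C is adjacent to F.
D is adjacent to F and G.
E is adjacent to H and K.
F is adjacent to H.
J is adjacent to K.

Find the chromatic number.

3

The cycle A-J-K-E-H-F-D-B-I-A has odd length 9, so it cannot be 2-colored; at least 3 colors are needed.
A valid assignment using 3 colors: A=3, B=1, C=2, D=2, E=1, F=1, G=1, H=2, I=2, J=1, K=2. Each edge has distinct colors on its endpoints.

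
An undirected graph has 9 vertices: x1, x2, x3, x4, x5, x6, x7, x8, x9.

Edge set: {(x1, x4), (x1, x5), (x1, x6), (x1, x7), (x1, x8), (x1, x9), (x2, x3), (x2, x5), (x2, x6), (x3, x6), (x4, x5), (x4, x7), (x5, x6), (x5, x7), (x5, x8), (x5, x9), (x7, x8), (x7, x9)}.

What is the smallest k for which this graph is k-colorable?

x1, x5, x7, x9 are mutually adjacent (a clique of size 4), so at least 4 colors are needed.
4 colors suffice: color 1 → {x3, x5}; color 2 → {x1, x2}; color 3 → {x6, x7}; color 4 → {x4, x8, x9}. No two adjacent vertices share a color.

4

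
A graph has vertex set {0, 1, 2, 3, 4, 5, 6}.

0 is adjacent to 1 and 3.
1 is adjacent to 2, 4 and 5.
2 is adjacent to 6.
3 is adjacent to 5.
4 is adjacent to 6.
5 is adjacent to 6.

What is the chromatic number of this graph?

2

2 and 6 are adjacent, so at least 2 colors are needed.
A valid assignment using 2 colors: 0=blue, 1=red, 2=blue, 3=red, 4=blue, 5=blue, 6=red. No two adjacent vertices share a color.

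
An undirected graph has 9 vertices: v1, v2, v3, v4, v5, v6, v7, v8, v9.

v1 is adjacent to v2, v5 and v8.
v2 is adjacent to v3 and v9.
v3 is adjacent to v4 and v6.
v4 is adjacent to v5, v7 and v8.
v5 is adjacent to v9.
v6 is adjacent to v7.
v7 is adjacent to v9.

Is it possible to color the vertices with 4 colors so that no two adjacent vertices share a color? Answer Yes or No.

The chromatic number is 3. The cycle v4-v5-v1-v2-v3-v4 has odd length 5, so it cannot be 2-colored; at least 3 colors are needed.
3 colors suffice: color 1 → {v1, v4, v6, v9}; color 2 → {v3, v5, v7, v8}; color 3 → {v2}.
Since 4 ≥ 3, a proper 4-coloring certainly exists.

Yes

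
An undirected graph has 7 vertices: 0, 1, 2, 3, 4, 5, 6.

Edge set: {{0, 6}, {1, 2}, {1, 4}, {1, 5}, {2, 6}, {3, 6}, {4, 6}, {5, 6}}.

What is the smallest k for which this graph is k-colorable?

1 and 2 are adjacent, so at least 2 colors are needed.
2 colors suffice: color red → {1, 6}; color blue → {0, 2, 3, 4, 5}. No two adjacent vertices share a color.

2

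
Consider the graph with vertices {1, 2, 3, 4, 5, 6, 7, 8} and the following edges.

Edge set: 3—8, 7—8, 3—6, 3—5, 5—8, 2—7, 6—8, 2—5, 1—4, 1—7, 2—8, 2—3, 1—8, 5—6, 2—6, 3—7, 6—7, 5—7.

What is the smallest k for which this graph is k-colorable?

6

2, 3, 5, 6, 7, 8 are mutually adjacent (a clique of size 6), so at least 6 colors are needed.
6 colors suffice: 1=c, 2=e, 3=d, 4=a, 5=c, 6=f, 7=a, 8=b. No two adjacent vertices share a color.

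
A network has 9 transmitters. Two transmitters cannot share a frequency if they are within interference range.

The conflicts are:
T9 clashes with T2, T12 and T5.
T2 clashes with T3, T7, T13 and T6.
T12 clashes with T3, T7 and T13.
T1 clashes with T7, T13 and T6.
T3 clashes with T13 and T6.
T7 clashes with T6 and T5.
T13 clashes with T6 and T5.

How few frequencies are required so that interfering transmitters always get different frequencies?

T2, T3, T13, T6 are mutually in conflict, so at least 4 frequencies are needed.
Using 4 frequencies: T9=1, T2=2, T12=2, T1=2, T3=4, T7=1, T13=1, T6=3, T5=2. Each listed conflict is separated.

4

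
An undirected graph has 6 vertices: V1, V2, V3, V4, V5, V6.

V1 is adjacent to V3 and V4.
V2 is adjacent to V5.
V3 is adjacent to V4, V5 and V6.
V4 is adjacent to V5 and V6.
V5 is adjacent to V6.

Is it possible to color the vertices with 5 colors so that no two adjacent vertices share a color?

The chromatic number is 4. V3, V4, V5, V6 are mutually adjacent (a clique of size 4), so at least 4 colors are needed.
4 colors suffice: color 1 → {V1, V5}; color 2 → {V2, V4}; color 3 → {V3}; color 4 → {V6}.
Since 5 ≥ 4, a proper 5-coloring certainly exists.

Yes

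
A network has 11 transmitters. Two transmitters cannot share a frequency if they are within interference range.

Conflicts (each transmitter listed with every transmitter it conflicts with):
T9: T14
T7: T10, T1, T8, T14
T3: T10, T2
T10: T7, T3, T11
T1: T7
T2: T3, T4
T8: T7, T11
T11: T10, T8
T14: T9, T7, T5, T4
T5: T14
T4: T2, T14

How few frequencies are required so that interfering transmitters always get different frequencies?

2

T14 and T5 conflict, so at least 2 frequencies are needed.
Using 2 frequencies: T9=2, T7=2, T3=2, T10=1, T1=1, T2=1, T8=1, T11=2, T14=1, T5=2, T4=2. Each listed conflict is separated.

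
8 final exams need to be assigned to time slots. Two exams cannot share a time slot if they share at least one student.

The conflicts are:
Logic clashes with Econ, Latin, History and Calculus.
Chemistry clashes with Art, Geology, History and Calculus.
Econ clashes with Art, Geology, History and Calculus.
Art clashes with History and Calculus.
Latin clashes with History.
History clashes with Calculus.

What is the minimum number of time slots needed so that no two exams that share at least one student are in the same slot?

4

Econ, Art, History, Calculus are mutually in conflict, so at least 4 time slots are needed.
A valid assignment using 4 time slots: Logic=4, Chemistry=3, Econ=3, Art=4, Geology=1, Latin=2, History=1, Calculus=2. No two conflicting exams share a time slot.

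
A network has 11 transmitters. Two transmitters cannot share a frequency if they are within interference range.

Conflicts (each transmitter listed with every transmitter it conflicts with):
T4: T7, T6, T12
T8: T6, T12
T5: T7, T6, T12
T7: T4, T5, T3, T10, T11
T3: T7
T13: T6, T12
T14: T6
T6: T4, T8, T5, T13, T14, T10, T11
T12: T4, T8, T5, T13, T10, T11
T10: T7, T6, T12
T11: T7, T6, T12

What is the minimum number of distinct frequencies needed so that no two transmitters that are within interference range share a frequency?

2

T7 and T3 conflict, so at least 2 frequencies are needed.
A valid assignment using 2 frequencies: T4=2, T8=2, T5=2, T7=1, T3=2, T13=2, T14=2, T6=1, T12=1, T10=2, T11=2. No two conflicting transmitters share a frequency.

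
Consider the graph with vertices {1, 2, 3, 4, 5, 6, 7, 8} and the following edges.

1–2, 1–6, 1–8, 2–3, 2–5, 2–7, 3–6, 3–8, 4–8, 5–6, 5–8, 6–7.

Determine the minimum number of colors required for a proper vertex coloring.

2

6 and 7 are adjacent, so at least 2 colors are needed.
2 colors suffice: color a → {2, 6, 8}; color b → {1, 3, 4, 5, 7}. Every edge joins two different colors.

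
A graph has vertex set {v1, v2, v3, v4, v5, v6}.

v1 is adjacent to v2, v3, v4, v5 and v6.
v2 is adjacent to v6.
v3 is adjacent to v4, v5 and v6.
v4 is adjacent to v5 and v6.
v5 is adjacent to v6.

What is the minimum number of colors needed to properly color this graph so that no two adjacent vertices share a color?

v1, v3, v4, v5, v6 are pairwise adjacent (a clique of size 5), so at least 5 colors are needed.
5 colors suffice: color 1 → {v6}; color 2 → {v1}; color 3 → {v2, v3}; color 4 → {v4}; color 5 → {v5}. Every edge joins two different colors.

5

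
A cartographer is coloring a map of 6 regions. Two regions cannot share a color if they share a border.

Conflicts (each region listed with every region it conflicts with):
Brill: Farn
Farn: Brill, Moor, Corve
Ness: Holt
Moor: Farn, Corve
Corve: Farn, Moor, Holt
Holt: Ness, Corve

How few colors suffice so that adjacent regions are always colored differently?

3

Farn, Moor, Corve are mutually in conflict, so at least 3 colors are needed.
A valid assignment using 3 colors: Brill=1, Farn=2, Ness=1, Moor=3, Corve=1, Holt=2. No two conflicting regions share a color.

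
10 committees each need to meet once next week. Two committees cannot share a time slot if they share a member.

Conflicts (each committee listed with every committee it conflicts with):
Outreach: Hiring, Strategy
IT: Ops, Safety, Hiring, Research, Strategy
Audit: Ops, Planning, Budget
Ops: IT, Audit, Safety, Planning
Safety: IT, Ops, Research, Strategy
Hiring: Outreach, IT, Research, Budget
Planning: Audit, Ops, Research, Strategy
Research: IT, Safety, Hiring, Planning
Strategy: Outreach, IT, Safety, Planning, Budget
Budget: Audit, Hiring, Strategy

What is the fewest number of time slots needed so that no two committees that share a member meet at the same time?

3

IT, Safety, Research all conflict with each other, so at least 3 time slots are needed.
3 time slots suffice: Outreach=1, IT=1, Audit=3, Ops=2, Safety=3, Hiring=3, Planning=1, Research=2, Strategy=2, Budget=1. Each listed conflict is separated.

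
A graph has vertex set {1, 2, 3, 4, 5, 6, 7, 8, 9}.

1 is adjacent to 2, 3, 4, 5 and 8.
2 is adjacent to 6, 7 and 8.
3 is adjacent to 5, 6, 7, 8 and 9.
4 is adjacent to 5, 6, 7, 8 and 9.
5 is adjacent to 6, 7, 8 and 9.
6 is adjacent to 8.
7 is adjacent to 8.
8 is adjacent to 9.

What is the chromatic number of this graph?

4, 5, 6, 8 are pairwise adjacent (a clique of size 4), so at least 4 colors are needed.
A valid assignment using 4 colors: 1=yellow, 2=blue, 3=green, 4=green, 5=blue, 6=yellow, 7=yellow, 8=red, 9=yellow. Every edge joins two different colors.

4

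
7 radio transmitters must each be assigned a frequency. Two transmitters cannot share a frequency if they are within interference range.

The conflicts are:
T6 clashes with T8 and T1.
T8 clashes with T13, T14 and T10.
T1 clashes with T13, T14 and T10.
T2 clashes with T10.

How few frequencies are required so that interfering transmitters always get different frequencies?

T1 and T14 conflict, so at least 2 frequencies are needed.
A valid assignment using 2 frequencies: T6=2, T8=1, T1=1, T2=1, T13=2, T14=2, T10=2. Every pair that conflicts lands in different frequencies.

2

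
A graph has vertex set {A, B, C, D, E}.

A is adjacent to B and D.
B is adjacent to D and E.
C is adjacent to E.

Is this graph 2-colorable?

No

A, B, D are pairwise adjacent, so at least 3 colors are needed.
So 2 colors are not enough.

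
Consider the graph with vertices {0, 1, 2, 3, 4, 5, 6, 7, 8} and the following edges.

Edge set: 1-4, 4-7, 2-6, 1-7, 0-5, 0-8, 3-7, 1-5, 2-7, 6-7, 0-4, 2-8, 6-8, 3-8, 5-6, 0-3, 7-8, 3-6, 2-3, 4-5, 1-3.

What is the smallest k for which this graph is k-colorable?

5

2, 3, 6, 7, 8 form a clique, so at least 5 colors are needed.
5 colors suffice: color red → {5, 7}; color blue → {3, 4}; color green → {0, 1, 6}; color yellow → {8}; color purple → {2}. No two adjacent vertices share a color.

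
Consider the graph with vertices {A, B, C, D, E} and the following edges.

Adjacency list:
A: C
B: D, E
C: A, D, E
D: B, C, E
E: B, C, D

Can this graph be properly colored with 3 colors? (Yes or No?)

Yes

The chromatic number is 3. C, D, E are pairwise adjacent, so at least 3 colors are needed.
3 colors suffice: A=2, B=1, C=1, D=3, E=2.
That is already a proper 3-coloring.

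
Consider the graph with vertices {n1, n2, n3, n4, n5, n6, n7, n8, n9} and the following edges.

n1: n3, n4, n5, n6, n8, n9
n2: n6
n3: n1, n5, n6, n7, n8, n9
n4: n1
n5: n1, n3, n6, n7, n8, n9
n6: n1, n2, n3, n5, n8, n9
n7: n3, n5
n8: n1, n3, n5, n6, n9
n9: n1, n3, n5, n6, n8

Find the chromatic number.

6

n1, n3, n5, n6, n8, n9 are pairwise adjacent (a clique of size 6), so at least 6 colors are needed.
6 colors suffice: color 1 → {n2, n4, n5}; color 2 → {n1, n7}; color 3 → {n6}; color 4 → {n3}; color 5 → {n8}; color 6 → {n9}. Each edge has distinct colors on its endpoints.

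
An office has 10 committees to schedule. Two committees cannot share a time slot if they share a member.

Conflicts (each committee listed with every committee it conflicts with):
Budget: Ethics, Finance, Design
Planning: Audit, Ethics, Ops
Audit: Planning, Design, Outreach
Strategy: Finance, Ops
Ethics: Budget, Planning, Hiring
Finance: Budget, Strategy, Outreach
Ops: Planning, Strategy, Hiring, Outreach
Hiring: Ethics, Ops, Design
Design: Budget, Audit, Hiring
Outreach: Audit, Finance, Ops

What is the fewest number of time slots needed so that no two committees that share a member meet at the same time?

3

The cycle Ops-Hiring-Design-Audit-Planning-Ops has odd length 5, so it cannot be 2-colored; at least 3 time slots are needed.
3 time slots suffice: time slot 1 → {Ethics, Finance, Ops, Design}; time slot 2 → {Budget, Audit, Strategy, Hiring}; time slot 3 → {Planning, Outreach}. No two conflicting committees share a time slot.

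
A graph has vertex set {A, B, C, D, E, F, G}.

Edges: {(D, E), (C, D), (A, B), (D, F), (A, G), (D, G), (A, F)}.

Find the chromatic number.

2

A and F are adjacent, so at least 2 colors are needed.
2 colors suffice: color 1 → {A, D}; color 2 → {B, C, E, F, G}. Each edge has distinct colors on its endpoints.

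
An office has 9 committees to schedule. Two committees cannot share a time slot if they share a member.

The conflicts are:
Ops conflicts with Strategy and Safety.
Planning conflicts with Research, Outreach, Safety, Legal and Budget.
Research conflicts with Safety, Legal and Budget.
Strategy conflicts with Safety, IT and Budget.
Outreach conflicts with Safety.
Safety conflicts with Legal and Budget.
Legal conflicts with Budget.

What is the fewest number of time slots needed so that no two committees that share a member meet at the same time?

5

Planning, Research, Safety, Legal, Budget are mutually in conflict, so at least 5 time slots are needed.
5 time slots suffice: time slot 1 → {Safety, IT}; time slot 2 → {Ops, Outreach, Budget}; time slot 3 → {Planning, Strategy}; time slot 4 → {Research}; time slot 5 → {Legal}. Each listed conflict is separated.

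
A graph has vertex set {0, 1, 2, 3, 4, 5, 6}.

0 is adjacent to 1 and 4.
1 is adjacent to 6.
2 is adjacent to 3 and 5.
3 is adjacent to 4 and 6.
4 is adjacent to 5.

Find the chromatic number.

3

The cycle 4-3-6-1-0-4 has odd length 5, so it cannot be 2-colored; at least 3 colors are needed.
A valid assignment using 3 colors: 0=red, 1=green, 2=blue, 3=red, 4=blue, 5=red, 6=blue. Every edge joins two different colors.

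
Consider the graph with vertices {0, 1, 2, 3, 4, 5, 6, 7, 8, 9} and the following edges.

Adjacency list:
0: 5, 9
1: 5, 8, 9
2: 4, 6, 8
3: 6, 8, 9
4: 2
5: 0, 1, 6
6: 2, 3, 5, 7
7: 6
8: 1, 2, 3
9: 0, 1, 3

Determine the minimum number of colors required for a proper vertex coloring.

The cycle 1-5-6-3-8-1 has odd length 5, so it cannot be 2-colored; at least 3 colors are needed.
3 colors suffice: 0=green, 1=green, 2=blue, 3=blue, 4=red, 5=blue, 6=red, 7=blue, 8=red, 9=red. Every edge joins two different colors.

3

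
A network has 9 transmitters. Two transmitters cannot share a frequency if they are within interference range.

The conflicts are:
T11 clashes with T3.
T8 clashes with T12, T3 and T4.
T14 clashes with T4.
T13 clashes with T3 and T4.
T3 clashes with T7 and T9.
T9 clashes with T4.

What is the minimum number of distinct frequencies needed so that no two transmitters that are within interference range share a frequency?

2

T3 and T9 conflict, so at least 2 frequencies are needed.
2 frequencies suffice: frequency 1 → {T12, T3, T4}; frequency 2 → {T11, T8, T14, T13, T7, T9}. Each listed conflict is separated.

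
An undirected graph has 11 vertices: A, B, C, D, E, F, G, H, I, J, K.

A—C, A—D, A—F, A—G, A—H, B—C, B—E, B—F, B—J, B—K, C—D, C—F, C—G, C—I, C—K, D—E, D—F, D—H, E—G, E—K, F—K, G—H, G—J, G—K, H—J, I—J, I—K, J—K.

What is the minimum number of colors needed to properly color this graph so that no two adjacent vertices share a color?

4

A, C, D, F form a clique, so at least 4 colors are needed.
A valid assignment using 4 colors: A=blue, B=green, C=red, D=green, E=red, F=yellow, G=green, H=yellow, I=green, J=red, K=blue. Each edge has distinct colors on its endpoints.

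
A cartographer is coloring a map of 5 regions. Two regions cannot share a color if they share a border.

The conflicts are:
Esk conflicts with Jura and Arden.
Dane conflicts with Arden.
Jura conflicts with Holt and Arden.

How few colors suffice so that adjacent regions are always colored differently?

Esk, Jura, Arden pairwise conflict, so at least 3 colors are needed.
3 colors suffice: color 1 → {Dane, Jura}; color 2 → {Holt, Arden}; color 3 → {Esk}. No two conflicting regions share a color.

3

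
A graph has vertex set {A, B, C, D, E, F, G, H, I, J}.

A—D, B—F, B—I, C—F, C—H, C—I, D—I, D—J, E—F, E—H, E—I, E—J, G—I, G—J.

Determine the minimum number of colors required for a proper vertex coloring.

B and I are adjacent, so at least 2 colors are needed.
2 colors suffice: A=1, B=2, C=2, D=2, E=2, F=1, G=2, H=1, I=1, J=1. No two adjacent vertices share a color.

2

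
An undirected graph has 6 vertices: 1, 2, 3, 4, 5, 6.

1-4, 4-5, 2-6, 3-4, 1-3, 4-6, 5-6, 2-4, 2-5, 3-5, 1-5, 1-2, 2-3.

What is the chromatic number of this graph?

5

1, 2, 3, 4, 5 are mutually adjacent (a clique of size 5), so at least 5 colors are needed.
5 colors suffice: color red → {2}; color blue → {4}; color green → {5}; color yellow → {3, 6}; color purple → {1}. Every edge joins two different colors.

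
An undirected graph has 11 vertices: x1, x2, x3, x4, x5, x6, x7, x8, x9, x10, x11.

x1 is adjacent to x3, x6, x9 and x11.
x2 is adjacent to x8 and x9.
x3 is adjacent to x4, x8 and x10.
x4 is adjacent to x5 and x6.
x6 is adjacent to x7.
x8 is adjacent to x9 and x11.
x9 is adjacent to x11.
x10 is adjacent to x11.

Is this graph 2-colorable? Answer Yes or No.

No

x1, x9, x11 are pairwise adjacent, so at least 3 colors are needed.
So 2 colors are not enough.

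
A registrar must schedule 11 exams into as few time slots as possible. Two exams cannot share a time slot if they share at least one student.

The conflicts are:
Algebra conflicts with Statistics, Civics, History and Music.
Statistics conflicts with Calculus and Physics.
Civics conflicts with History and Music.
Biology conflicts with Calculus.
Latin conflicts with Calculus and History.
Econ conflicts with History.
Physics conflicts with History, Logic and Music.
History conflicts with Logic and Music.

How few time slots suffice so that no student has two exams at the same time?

Algebra, Civics, History, Music pairwise conflict, so at least 4 time slots are needed.
Using 4 time slots: Algebra=2, Statistics=1, Civics=4, Biology=1, Latin=3, Calculus=2, Econ=2, Physics=2, History=1, Logic=3, Music=3. No two conflicting exams share a time slot.

4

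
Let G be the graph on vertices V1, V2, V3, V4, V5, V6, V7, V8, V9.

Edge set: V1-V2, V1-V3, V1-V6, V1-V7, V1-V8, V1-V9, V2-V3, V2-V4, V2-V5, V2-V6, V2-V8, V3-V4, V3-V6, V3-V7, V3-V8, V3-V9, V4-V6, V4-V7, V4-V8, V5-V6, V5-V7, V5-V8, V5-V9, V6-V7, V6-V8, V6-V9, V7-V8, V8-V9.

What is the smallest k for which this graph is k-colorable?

5

V3, V4, V6, V7, V8 form a clique, so at least 5 colors are needed.
5 colors suffice: color red → {V8}; color blue → {V6}; color green → {V3, V5}; color yellow → {V2, V7, V9}; color purple → {V1, V4}. Each edge has distinct colors on its endpoints.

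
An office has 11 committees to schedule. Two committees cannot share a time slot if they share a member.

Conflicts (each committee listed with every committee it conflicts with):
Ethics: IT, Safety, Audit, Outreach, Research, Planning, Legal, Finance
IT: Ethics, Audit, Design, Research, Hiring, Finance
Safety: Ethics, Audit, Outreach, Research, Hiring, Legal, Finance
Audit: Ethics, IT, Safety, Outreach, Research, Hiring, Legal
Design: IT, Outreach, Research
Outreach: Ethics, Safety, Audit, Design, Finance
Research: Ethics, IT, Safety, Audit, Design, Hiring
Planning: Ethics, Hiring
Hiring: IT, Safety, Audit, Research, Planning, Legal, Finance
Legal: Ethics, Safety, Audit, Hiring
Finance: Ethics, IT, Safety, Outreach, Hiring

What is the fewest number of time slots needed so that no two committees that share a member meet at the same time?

4

Ethics, Safety, Outreach, Finance pairwise conflict, so at least 4 time slots are needed.
4 time slots suffice: time slot 1 → {Ethics, Design, Hiring}; time slot 2 → {IT, Safety, Planning}; time slot 3 → {Audit, Finance}; time slot 4 → {Outreach, Research, Legal}. Every pair that conflicts lands in different time slots.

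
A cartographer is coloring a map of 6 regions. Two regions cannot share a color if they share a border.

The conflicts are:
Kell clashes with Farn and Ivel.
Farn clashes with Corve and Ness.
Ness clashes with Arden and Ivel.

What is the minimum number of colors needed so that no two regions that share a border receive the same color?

Kell and Ivel conflict, so at least 2 colors are needed.
2 colors suffice: color 1 → {Farn, Arden, Ivel}; color 2 → {Kell, Corve, Ness}. Each listed conflict is separated.

2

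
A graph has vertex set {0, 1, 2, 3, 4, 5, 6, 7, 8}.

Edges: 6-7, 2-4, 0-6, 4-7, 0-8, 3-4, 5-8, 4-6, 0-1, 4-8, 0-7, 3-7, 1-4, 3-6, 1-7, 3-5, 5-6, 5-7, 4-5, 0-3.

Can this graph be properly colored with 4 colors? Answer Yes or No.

No

3, 4, 5, 6, 7 form a clique, so at least 5 colors are needed.
So 4 colors are not enough.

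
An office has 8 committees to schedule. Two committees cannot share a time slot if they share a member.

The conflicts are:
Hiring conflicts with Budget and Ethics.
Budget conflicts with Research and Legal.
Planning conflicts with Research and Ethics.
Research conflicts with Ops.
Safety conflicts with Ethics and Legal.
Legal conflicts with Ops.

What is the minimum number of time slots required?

3

The cycle Budget-Legal-Safety-Ethics-Hiring-Budget has odd length 5, so it cannot be 2-colored; at least 3 time slots are needed.
Using 3 time slots: Hiring=2, Budget=1, Planning=3, Research=2, Safety=3, Ethics=1, Legal=2, Ops=1. Every pair that conflicts lands in different time slots.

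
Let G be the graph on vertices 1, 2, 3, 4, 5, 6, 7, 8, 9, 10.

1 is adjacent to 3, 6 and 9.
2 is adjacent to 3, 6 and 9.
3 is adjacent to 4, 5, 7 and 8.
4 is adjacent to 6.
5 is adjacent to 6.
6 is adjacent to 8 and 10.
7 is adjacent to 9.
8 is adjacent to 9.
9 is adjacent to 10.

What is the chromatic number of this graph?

2

3 and 8 are adjacent, so at least 2 colors are needed.
2 colors suffice: color a → {3, 6, 9}; color b → {1, 2, 4, 5, 7, 8, 10}. No two adjacent vertices share a color.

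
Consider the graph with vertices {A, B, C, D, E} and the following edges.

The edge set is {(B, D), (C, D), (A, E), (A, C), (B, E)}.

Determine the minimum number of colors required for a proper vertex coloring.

The cycle B-D-C-A-E-B has odd length 5, so it cannot be 2-colored; at least 3 colors are needed.
3 colors suffice: color red → {C, E}; color blue → {A, D}; color green → {B}. Each edge has distinct colors on its endpoints.

3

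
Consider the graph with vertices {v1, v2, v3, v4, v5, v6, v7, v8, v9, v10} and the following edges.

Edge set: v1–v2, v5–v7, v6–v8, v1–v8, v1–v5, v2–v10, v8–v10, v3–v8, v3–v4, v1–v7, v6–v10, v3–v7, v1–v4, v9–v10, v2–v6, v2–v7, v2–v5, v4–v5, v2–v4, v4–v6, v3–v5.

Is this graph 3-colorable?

No

v1, v2, v5, v7 are pairwise adjacent (a clique of size 4), so at least 4 colors are needed.
So 3 colors are not enough.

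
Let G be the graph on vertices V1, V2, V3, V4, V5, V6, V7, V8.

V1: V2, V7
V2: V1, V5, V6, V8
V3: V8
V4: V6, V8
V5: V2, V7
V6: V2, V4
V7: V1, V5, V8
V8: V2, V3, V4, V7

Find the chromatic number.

2

V5 and V7 are adjacent, so at least 2 colors are needed.
One proper 2-coloring: V1=B, V2=R, V3=R, V4=R, V5=B, V6=B, V7=R, V8=B. Every edge joins two different colors.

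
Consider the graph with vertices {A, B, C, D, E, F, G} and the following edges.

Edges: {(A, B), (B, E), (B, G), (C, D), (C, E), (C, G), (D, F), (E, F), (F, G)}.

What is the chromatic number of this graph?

A and B are adjacent, so at least 2 colors are needed.
2 colors suffice: A=1, B=2, C=2, D=1, E=1, F=2, G=1. Each edge has distinct colors on its endpoints.

2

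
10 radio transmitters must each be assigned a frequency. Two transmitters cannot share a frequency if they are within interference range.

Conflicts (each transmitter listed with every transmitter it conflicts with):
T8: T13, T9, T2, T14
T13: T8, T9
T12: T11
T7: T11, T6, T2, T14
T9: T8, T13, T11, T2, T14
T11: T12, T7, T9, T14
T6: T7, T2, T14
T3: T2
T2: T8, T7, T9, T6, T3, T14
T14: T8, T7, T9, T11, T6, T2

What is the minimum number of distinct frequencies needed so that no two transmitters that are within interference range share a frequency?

T7, T6, T2, T14 are mutually in conflict, so at least 4 frequencies are needed.
4 frequencies suffice: frequency 1 → {T13, T12, T3, T14}; frequency 2 → {T11, T2}; frequency 3 → {T7, T9}; frequency 4 → {T8, T6}. Every pair that conflicts lands in different frequencies.

4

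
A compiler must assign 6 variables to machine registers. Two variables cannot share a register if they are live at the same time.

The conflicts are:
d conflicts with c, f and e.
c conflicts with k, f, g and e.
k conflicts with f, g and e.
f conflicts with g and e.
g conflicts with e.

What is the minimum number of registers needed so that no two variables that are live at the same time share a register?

5

c, k, f, g, e pairwise conflict, so at least 5 registers are needed.
5 registers suffice: d=4, c=2, k=5, f=1, g=4, e=3. No two conflicting variables share a register.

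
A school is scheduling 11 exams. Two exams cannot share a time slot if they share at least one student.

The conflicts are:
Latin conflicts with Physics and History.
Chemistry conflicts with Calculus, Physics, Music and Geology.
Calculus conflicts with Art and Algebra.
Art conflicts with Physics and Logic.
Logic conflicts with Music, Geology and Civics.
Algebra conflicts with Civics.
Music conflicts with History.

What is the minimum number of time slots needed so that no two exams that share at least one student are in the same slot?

3

The cycle Chemistry-Music-History-Latin-Physics-Chemistry has odd length 5, so it cannot be 2-colored; at least 3 time slots are needed.
Using 3 time slots: Latin=2, Chemistry=1, Calculus=3, Art=2, Physics=3, Logic=1, Algebra=1, Music=2, Geology=2, History=1, Civics=2. No two conflicting exams share a time slot.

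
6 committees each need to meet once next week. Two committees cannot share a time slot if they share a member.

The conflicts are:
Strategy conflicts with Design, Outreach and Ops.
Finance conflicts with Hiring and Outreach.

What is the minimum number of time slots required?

2

Strategy and Ops conflict, so at least 2 time slots are needed.
2 time slots suffice: time slot 1 → {Strategy, Finance}; time slot 2 → {Design, Hiring, Outreach, Ops}. No two conflicting committees share a time slot.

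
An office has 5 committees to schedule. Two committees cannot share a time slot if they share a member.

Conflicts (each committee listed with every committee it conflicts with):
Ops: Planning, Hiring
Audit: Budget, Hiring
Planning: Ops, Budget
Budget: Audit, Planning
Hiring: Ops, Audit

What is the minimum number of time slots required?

3

The cycle Hiring-Ops-Planning-Budget-Audit-Hiring has odd length 5, so it cannot be 2-colored; at least 3 time slots are needed.
3 time slots suffice: time slot 1 → {Audit, Planning}; time slot 2 → {Ops, Budget}; time slot 3 → {Hiring}. Each listed conflict is separated.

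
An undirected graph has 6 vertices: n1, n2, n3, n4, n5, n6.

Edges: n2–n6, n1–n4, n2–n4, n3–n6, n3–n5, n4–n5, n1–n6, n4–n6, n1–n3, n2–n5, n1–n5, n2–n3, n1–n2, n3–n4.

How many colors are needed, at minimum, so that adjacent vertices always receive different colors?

5

n1, n2, n3, n4, n5 form a clique, so at least 5 colors are needed.
5 colors suffice: color 1 → {n2}; color 2 → {n1}; color 3 → {n3}; color 4 → {n4}; color 5 → {n5, n6}. Every edge joins two different colors.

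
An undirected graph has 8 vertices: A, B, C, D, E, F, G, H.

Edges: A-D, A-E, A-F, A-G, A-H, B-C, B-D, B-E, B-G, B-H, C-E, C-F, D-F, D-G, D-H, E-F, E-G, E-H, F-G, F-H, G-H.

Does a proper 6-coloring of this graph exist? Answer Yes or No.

Yes

The chromatic number is 5. A, E, F, G, H are mutually adjacent (a clique of size 5), so at least 5 colors are needed.
One proper 5-coloring: A=5, B=3, C=1, D=2, E=2, F=3, G=1, H=4.
Since 6 ≥ 5, a proper 6-coloring certainly exists.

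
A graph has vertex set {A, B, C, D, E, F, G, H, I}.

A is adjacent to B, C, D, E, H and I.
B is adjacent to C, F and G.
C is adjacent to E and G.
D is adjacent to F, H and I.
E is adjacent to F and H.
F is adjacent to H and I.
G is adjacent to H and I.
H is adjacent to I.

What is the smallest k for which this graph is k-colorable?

A, D, H, I are mutually adjacent (a clique of size 4), so at least 4 colors are needed.
4 colors suffice: A=2, B=1, C=3, D=4, E=4, F=2, G=2, H=1, I=3. Every edge joins two different colors.

4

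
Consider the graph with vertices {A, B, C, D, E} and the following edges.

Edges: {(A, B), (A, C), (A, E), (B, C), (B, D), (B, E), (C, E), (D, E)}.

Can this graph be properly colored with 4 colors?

The chromatic number is 4. A, B, C, E are mutually adjacent (a clique of size 4), so at least 4 colors are needed.
A valid assignment using 4 colors: A=3, B=2, C=4, D=3, E=1.
That is already a proper 4-coloring.

Yes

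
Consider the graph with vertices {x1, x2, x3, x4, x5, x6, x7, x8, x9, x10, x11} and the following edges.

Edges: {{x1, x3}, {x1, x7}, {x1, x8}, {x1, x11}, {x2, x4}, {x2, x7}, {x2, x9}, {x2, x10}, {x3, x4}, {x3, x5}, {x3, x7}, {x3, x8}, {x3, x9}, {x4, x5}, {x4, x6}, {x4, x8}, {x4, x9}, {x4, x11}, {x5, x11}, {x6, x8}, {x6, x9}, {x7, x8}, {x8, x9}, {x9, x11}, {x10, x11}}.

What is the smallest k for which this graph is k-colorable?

x3, x4, x8, x9 form a clique, so at least 4 colors are needed.
4 colors suffice: x1=red, x2=green, x3=green, x4=red, x5=blue, x6=green, x7=blue, x8=yellow, x9=blue, x10=red, x11=green. Each edge has distinct colors on its endpoints.

4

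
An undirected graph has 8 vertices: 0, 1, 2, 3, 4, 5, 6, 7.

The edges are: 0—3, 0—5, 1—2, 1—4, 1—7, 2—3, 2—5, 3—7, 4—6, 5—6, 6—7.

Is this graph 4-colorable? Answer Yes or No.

The chromatic number is 3. The cycle 7-3-0-5-6-7 has odd length 5, so it cannot be 2-colored; at least 3 colors are needed.
3 colors suffice: 0=a, 1=b, 2=a, 3=b, 4=a, 5=b, 6=c, 7=a.
Since 4 ≥ 3, a proper 4-coloring certainly exists.

Yes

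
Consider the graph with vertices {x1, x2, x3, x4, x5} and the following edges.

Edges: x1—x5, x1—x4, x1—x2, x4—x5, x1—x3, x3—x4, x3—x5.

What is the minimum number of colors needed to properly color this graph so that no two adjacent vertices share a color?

4

x1, x3, x4, x5 are pairwise adjacent (a clique of size 4), so at least 4 colors are needed.
4 colors suffice: color 1 → {x1}; color 2 → {x2, x3}; color 3 → {x5}; color 4 → {x4}. No two adjacent vertices share a color.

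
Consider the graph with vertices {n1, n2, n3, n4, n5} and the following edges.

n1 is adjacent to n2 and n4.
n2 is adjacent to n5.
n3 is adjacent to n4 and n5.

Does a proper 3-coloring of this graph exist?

The chromatic number is 3. The cycle n5-n2-n1-n4-n3-n5 has odd length 5, so it cannot be 2-colored; at least 3 colors are needed.
3 colors suffice: color R → {n1, n5}; color B → {n2, n4}; color G → {n3}.
That is already a proper 3-coloring.

Yes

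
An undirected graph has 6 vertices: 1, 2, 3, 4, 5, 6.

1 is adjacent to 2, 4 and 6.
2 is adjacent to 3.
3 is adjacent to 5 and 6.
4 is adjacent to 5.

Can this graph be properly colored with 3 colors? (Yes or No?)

Yes

The chromatic number is 3. The cycle 3-6-1-4-5-3 has odd length 5, so it cannot be 2-colored; at least 3 colors are needed.
3 colors suffice: color red → {1, 3}; color blue → {2, 5, 6}; color green → {4}.
That is already a proper 3-coloring.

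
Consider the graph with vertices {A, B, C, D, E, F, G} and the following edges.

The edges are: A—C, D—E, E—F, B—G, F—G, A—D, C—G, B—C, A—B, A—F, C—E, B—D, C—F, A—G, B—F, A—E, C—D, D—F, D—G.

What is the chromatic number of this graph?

A, B, C, D, F, G are pairwise adjacent (a clique of size 6), so at least 6 colors are needed.
6 colors suffice: color 1 → {C}; color 2 → {A}; color 3 → {F}; color 4 → {D}; color 5 → {E, G}; color 6 → {B}. No two adjacent vertices share a color.

6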